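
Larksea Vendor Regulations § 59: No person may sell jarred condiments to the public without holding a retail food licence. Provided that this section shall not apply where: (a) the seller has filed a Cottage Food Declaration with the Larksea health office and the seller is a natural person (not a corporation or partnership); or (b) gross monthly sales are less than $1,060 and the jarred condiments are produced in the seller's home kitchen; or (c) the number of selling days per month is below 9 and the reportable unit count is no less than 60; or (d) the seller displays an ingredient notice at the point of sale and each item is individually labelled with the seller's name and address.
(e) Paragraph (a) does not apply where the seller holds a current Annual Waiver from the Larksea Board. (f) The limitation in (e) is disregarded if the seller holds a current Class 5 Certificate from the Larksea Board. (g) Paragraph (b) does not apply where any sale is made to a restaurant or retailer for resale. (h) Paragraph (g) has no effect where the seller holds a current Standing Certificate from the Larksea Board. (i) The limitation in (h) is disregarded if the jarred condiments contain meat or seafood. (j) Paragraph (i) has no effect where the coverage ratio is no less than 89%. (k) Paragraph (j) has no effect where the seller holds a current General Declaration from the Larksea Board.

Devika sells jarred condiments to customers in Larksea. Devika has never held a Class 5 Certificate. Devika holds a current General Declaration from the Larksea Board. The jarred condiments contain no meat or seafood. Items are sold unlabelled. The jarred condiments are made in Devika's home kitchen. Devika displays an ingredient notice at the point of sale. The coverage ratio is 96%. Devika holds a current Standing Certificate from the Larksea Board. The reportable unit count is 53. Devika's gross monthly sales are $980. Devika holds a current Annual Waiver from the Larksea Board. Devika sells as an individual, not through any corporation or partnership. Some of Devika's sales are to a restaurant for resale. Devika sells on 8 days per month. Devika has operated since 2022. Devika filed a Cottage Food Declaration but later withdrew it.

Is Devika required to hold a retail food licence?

Exception (a) fails — the Cottage Food Declaration was withdrawn.
All of (b)'s requirements are met (gross monthly sales are $980, less than the $1,060 limit; the jarred condiments are home-kitchen produced). Under paragraphs (g)–(k): (g) would limit (b) — some sales are to a restaurant for resale — but (h) sets (g) aside: (h) operates — a current Standing Certificate is held. (i), which would lift (h), does not operate here — the jarred condiments contain no meat or seafood. So (b) applies.
Exception (c) fails — the reportable unit count is 53, short of 60.
Exception (d) fails — items are sold unlabelled.

No — exception (b) applies; Devika is not required to hold a retail food licence.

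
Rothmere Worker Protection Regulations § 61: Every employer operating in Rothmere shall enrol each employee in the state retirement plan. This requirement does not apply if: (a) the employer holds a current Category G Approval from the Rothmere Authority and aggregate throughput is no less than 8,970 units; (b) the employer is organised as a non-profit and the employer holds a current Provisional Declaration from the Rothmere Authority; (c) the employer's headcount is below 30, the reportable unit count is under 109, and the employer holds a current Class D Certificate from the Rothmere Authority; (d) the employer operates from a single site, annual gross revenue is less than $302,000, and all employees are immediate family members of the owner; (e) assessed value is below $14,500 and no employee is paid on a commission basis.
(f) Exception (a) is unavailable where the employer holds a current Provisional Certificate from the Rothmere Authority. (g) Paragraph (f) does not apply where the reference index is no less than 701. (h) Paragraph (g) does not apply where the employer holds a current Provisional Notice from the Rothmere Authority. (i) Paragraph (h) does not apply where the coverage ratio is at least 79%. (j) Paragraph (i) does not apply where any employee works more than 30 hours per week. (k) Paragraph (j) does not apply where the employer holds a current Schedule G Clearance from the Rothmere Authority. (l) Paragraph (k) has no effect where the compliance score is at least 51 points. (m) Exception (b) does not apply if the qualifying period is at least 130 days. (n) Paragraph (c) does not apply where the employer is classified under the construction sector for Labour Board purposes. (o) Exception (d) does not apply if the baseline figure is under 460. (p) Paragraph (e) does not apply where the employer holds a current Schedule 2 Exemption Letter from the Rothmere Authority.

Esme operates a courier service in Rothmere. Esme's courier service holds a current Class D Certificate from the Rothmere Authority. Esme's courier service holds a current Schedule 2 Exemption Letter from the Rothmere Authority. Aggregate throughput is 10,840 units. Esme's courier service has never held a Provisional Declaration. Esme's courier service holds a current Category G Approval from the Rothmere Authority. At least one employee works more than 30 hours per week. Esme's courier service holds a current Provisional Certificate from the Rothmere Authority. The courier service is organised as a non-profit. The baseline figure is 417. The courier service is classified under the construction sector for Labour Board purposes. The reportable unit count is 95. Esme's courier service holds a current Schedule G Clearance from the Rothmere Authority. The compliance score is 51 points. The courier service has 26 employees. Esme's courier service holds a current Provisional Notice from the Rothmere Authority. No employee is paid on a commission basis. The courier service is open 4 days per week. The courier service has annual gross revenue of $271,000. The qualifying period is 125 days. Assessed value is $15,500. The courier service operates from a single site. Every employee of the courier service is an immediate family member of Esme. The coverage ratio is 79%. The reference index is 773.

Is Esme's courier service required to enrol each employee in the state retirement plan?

Exception (a) is satisfied on its face — a current Category G Approval is held; aggregate throughput is 10,840 units, meeting the 8,970 units threshold. But: (f) operates against (a): a current Provisional Certificate is held. (g) is triggered (the reference index is 773, meeting the 701 threshold), but yields to (h): (h) applies — a current Provisional Notice is held. (i) would limit (h) — the coverage ratio is 79%, meeting the 79% threshold — but (j) sets (i) aside: (j) is triggered — at least one employee exceeds 30 hours/week. (k) would limit (j) — a current Schedule G Clearance is held — but (l) sets (k) aside: (l) operates — the compliance score is 51 points, meeting the 51 points threshold. Exception (a) does not apply.
Exception (b) fails — there is no Provisional Declaration in force.
Exception (c) is satisfied on its face — the employer's headcount is 26, below the 30 limit; the reportable unit count is 95, under the 109 limit; a current Class D Certificate is held. But: (n) is engaged — the courier service is classified under the construction sector. So (c) is unavailable.
Exception (d) is satisfied on its face — the employer operates from a single site; annual gross revenue is $271,000, less than the $302,000 limit; every employee is an immediate family member. But: (o) operates against (d): the baseline figure is 417, under the 460 limit. Exception (d) does not apply.
Exception (e) requires that assessed value is below $14,500; but assessed value is $15,500, not below $14,500, so (e) is unavailable.
No exception displaces § 61.

Yes — Esme's courier service must enrol each employee in the state retirement plan.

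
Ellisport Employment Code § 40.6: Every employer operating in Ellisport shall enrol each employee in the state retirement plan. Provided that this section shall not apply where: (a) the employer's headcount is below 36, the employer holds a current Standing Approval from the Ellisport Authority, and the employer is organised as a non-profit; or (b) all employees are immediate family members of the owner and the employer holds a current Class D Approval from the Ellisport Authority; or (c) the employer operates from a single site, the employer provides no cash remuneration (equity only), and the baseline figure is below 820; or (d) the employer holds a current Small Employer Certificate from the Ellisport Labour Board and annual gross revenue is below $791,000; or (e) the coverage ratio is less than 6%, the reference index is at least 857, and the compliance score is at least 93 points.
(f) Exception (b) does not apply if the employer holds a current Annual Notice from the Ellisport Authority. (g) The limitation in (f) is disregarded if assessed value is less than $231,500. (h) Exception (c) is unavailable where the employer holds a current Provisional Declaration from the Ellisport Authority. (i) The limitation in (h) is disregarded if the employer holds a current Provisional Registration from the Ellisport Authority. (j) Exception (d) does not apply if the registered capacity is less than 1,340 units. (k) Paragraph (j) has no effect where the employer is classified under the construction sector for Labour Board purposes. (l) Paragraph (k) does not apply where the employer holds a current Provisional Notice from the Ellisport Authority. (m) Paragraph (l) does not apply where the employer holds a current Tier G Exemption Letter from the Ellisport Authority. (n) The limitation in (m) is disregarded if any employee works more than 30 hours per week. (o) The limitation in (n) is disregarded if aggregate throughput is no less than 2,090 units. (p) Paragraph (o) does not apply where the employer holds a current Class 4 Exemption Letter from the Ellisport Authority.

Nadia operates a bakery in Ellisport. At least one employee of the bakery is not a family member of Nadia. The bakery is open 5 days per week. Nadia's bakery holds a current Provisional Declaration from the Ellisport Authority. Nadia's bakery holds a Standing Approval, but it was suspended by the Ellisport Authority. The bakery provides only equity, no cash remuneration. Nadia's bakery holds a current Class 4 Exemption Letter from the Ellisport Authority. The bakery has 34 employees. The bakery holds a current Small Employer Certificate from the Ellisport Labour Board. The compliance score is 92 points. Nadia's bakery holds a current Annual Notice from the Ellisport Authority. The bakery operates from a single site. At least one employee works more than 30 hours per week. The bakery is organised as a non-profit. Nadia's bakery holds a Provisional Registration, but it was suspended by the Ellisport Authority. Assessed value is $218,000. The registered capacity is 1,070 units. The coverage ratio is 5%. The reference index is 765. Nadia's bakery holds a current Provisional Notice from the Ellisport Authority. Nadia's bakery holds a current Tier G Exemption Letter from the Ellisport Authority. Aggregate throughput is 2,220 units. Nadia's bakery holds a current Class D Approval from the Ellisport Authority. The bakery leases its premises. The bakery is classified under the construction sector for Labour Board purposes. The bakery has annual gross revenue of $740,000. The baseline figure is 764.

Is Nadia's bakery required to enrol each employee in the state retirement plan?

Yes — Nadia's bakery must enrol each employee in the state retirement plan.

Exception (a) does not apply: the Standing Approval is not current.
Exception (b) fails — at least one employee is not a family member.
Exception (c) is satisfied on its face — the employer operates from a single site; remuneration is equity-only; the baseline figure is 764, below the 820 limit. But: (h) operates against (c): a current Provisional Declaration is held. (i), which would lift (h), does not operate here — the Provisional Registration is not current. (c) is therefore removed.
Exception (d): a current Small Employer Certificate is held; annual gross revenue is $740,000, below the $791,000 limit — every condition holds. However, paragraphs (j)–(p) must be considered: (j) is triggered — the registered capacity is 1,070 units, less than the 1,340 units limit. (k) would limit (j) — the bakery is classified under the construction sector — but (l) sets (k) aside: (l) applies — a current Provisional Notice is held. (m) applies (a current Tier G Exemption Letter is held), but is set aside by (n): (n) applies — at least one employee exceeds 30 hours/week. (o) would limit (n) — aggregate throughput is 2,220 units, meeting the 2,090 units threshold — but (p) sets (o) aside: (p) is engaged — a current Class 4 Exemption Letter is held. So (d) is unavailable.
Exception (e) requires that the reference index is at least 857; but the reference index is 765, short of 857, so (e) is unavailable.
None of the exceptions is available; § 40.6 applies in full.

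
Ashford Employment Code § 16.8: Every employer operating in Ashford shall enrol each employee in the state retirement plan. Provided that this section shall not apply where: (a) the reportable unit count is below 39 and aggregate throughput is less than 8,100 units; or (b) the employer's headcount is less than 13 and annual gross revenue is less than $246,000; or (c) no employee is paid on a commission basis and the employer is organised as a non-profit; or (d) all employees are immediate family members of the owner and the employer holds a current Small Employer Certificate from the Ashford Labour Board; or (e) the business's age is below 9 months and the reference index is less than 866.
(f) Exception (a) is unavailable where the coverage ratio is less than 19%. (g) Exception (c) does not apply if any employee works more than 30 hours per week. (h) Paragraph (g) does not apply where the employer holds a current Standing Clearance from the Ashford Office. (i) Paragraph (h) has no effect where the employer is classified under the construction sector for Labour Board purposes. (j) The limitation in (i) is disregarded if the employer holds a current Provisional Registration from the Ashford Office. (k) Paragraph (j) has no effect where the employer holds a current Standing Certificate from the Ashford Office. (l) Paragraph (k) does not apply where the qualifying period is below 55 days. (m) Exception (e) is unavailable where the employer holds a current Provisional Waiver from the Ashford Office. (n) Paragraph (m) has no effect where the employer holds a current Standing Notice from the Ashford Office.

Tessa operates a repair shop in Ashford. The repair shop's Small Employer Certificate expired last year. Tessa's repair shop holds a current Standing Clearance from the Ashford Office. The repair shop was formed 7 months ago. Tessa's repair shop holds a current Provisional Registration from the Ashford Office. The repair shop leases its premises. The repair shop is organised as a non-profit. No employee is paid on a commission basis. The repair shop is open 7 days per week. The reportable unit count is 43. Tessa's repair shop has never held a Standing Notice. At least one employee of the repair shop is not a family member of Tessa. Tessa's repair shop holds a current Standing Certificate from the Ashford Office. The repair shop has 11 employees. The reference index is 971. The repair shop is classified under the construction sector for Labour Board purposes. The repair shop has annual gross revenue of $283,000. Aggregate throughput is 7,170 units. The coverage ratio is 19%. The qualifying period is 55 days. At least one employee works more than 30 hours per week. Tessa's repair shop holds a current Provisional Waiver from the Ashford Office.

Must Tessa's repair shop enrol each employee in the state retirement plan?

Yes — Tessa's repair shop must enrol each employee in the state retirement plan.

Exception (a) fails — the reportable unit count is 43, not below 39.
Exception (b) requires that annual gross revenue is less than $246,000; but annual gross revenue is $283,000, not less than $246,000, so (b) is unavailable.
Exception (c) is satisfied on its face — no employee is paid on commission; the employer is a non-profit. Turning to paragraphs (g)–(l): (g) applies — at least one employee exceeds 30 hours/week. (h) applies (a current Standing Clearance is held), but yields to (i): (i) operates — the repair shop is classified under the construction sector. (j) would limit (i) — a current Provisional Registration is held — but (k) sets (j) aside: (k) applies — a current Standing Certificate is held. (l) is not engaged (the qualifying period is 55 days, not below 55 days), so (k) stands. Exception (c) does not apply.
Exception (d) fails — at least one employee is not a family member.
Exception (e) requires that the reference index is less than 866; but the reference index is 971, not less than 866, so (e) is unavailable.
None of the exceptions is available; § 16.8 applies in full.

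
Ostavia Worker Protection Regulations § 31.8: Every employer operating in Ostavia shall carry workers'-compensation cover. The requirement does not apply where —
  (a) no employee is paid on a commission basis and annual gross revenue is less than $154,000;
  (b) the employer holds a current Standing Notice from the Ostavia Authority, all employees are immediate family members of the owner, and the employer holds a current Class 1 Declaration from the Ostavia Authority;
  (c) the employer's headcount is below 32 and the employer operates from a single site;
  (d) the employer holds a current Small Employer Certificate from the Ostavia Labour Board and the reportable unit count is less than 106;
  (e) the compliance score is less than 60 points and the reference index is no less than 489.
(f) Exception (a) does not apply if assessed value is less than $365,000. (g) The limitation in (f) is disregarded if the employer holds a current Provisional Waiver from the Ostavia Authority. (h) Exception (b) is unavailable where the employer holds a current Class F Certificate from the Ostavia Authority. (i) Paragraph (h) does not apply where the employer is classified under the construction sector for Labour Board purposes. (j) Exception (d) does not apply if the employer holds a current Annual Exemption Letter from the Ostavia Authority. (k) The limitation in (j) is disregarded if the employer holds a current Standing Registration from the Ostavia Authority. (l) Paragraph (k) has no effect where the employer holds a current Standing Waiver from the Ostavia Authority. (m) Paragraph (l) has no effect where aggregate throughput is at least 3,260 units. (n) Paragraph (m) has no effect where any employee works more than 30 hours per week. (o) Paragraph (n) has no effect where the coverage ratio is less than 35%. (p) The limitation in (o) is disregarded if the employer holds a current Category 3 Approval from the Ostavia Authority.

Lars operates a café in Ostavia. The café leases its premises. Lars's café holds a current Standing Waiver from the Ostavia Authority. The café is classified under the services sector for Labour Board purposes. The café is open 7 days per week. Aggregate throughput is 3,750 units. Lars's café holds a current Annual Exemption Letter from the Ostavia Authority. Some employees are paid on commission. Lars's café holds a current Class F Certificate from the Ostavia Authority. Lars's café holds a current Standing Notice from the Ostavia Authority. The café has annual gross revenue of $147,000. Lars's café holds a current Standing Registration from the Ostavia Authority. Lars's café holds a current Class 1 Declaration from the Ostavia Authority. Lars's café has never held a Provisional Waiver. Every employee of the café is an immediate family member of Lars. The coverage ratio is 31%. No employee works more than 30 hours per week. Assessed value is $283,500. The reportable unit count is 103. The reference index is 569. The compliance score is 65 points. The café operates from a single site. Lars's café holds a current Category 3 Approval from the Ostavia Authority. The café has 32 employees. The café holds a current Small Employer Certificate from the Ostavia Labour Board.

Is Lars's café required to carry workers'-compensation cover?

Exception (a) does not apply: some employees are paid on commission.
Exception (b) is satisfied on its face — a current Standing Notice is held; every employee is an immediate family member; a current Class 1 Declaration is held. However, paragraphs (h)–(i) must be considered: (h) applies — a current Class F Certificate is held. (i) is not engaged (the café is classified under the services sector), so (h) stands. Exception (b) does not apply.
Exception (c) fails — the employer's headcount is 32, not below 32.
Exception (d) is satisfied on its face — a current Small Employer Certificate is held; the reportable unit count is 103, less than the 106 limit. Considering the limiting provisions: (j) applies (a current Annual Exemption Letter is held), but is set aside by (k): (k) is triggered — a current Standing Registration is held. (l) is triggered (a current Standing Waiver is held), but is displaced by (m): (m) is engaged — aggregate throughput is 3,750 units, meeting the 3,260 units threshold. (n), which would lift (m), is not triggered — no employee exceeds 30 hours/week. So (d) applies.
Exception (e) does not apply: the compliance score is 65 points, not less than 60 points.

No — exception (d) applies; Lars's café is not required to carry workers'-compensation cover.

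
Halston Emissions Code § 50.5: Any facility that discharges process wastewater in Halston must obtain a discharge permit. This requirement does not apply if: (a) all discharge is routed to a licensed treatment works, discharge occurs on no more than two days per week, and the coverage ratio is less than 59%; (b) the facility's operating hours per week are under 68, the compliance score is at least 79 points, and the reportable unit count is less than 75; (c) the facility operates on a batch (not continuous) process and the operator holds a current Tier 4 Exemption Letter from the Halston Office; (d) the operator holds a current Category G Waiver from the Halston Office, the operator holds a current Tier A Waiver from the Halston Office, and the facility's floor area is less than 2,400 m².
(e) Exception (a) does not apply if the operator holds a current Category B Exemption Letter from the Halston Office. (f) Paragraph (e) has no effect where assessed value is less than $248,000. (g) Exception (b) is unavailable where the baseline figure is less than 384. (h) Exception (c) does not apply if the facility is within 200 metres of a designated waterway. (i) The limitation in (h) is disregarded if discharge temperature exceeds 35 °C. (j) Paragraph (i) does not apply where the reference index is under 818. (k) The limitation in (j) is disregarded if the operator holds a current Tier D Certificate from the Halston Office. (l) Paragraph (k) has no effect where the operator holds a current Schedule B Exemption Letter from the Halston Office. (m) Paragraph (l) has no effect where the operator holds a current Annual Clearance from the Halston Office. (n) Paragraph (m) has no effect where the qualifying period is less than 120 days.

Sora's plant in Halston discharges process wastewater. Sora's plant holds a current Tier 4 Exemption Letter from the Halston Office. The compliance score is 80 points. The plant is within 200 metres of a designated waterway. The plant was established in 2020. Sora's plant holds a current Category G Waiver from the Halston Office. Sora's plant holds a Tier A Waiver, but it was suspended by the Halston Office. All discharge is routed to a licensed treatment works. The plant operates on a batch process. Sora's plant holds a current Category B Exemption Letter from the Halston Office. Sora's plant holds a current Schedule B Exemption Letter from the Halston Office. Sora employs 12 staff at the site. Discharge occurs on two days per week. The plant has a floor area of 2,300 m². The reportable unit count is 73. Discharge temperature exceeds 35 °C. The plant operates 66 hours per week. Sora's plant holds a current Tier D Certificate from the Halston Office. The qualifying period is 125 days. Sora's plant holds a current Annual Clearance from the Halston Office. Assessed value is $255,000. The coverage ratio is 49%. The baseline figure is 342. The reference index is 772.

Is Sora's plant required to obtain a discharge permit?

No — exception (c) applies; Sora's plant is not required to obtain a discharge permit.

Exception (a) is satisfied on its face — discharge is routed to a licensed treatment works; discharge occurs on no more than two days per week; the coverage ratio is 49%, less than the 59% limit. But: (e) applies — a current Category B Exemption Letter is held. (f) is inapplicable (assessed value is $255,000, not less than $248,000), so (e) stands. Exception (a) does not apply.
Exception (b) is satisfied on its face — the facility's operating hours per week are 66, under the 68 limit; the compliance score is 80 points, meeting the 79 points threshold; the reportable unit count is 73, less than the 75 limit. Turning to paragraph (g): (g) operates against (b): the baseline figure is 342, less than the 384 limit. (b) is therefore removed.
All of (c)'s requirements are met (the facility operates on a batch process; a current Tier 4 Exemption Letter is held). Under paragraphs (h)–(n): (h) applies (the plant is within 200 m of a designated waterway), but is displaced by (i): (i) operates against (h): discharge temperature exceeds 35 °C. (j) would limit (i) — the reference index is 772, under the 818 limit — but (k) sets (j) aside: (k) operates against (j): a current Tier D Certificate is held. (l) is triggered (a current Schedule B Exemption Letter is held), but is set aside by (m): (m) applies — a current Annual Clearance is held. (n), which would lift (m), is not triggered — the qualifying period is 125 days, not less than 120 days. (c) remains available.
Exception (d) does not apply: the Tier A Waiver is not current.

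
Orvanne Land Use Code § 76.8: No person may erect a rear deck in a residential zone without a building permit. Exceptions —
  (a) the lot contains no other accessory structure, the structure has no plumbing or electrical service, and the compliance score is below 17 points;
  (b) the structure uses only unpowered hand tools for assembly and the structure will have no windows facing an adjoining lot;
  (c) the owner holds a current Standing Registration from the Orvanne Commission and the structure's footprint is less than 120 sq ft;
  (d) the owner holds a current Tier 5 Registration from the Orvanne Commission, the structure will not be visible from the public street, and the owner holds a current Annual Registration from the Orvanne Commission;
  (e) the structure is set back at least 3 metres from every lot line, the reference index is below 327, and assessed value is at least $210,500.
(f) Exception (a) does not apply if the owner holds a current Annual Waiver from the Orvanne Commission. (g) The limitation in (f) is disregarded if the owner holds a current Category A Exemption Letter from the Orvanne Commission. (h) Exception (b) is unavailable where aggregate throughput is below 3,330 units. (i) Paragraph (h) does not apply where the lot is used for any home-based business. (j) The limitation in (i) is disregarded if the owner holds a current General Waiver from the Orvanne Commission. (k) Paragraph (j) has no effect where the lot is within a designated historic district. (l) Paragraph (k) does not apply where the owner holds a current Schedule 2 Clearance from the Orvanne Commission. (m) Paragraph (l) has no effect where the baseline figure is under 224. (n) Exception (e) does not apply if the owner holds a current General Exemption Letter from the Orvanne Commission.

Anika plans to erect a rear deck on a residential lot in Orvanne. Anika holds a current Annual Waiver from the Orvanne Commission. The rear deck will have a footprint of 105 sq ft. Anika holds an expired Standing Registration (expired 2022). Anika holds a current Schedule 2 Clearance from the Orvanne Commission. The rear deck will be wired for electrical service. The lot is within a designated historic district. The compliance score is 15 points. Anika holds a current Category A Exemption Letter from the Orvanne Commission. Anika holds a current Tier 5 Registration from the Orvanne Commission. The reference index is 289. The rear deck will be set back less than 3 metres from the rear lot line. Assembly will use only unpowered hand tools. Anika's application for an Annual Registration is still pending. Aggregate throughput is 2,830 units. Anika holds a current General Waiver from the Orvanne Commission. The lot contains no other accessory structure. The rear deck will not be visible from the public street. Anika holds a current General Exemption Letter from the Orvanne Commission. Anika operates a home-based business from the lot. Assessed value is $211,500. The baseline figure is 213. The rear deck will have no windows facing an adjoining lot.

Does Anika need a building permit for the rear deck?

Exception (a) requires that the structure has no plumbing or electrical service; but electrical service is planned, so (a) is unavailable.
All of (b)'s requirements are met (assembly uses only hand tools; no windows face an adjoining lot). Considering the limiting provisions: (h) would limit (b) — aggregate throughput is 2,830 units, below the 3,330 units limit — but (i) sets (h) aside: (i) operates against (h): a home-based business operates on the lot. (j) operates (a current General Waiver is held), but is itself disapplied by (k): (k) operates against (j): the lot is in a historic district. (l) operates (a current Schedule 2 Clearance is held), but is itself disapplied by (m): (m) operates against (l): the baseline figure is 213, under the 224 limit. Exception (b) stands.
Exception (c) requires that the owner holds a current Standing Registration from the Orvanne Commission; but no current Standing Registration is held, so (c) is unavailable.
Exception (d) fails — there is no Annual Registration in force.
Exception (e) does not apply: the rear setback is under 3 m.

No — exception (b) applies; Anika does not need a building permit.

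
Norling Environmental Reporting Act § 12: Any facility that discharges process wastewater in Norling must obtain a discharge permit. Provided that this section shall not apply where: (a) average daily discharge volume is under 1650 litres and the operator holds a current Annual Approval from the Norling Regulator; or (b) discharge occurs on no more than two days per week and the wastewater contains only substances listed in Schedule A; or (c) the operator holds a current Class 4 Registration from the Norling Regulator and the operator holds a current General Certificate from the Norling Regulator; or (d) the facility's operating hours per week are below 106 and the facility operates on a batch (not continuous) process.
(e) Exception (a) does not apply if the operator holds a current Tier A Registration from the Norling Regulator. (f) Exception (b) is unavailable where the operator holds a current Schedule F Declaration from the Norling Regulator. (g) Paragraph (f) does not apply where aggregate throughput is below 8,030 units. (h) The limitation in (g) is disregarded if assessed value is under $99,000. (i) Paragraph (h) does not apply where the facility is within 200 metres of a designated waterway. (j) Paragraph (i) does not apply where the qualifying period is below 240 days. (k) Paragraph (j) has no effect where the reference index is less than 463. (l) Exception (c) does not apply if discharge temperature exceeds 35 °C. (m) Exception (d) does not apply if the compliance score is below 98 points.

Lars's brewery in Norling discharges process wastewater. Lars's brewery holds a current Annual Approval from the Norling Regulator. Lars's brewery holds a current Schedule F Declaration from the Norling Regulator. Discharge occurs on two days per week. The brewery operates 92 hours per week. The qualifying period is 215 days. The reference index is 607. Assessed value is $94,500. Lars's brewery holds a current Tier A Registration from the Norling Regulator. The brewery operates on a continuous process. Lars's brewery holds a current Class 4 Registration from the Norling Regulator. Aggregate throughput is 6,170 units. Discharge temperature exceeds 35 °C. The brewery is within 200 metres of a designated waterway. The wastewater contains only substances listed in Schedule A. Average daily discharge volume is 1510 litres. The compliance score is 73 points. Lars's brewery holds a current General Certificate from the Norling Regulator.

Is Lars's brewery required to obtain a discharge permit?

Yes — Lars's brewery must obtain a discharge permit.

Exception (a): average daily discharge volume is 1510 litres, under the 1650 litres limit; a current Annual Approval is held — every condition holds. However, paragraph (e) must be considered: (e) operates against (a): a current Tier A Registration is held. Exception (a) does not apply.
All of (b)'s requirements are met (discharge occurs on no more than two days per week; the wastewater is Schedule-A-only). But applying paragraphs (f)–(k): (f) operates against (b): a current Schedule F Declaration is held. (g) is engaged (aggregate throughput is 6,170 units, below the 8,030 units limit), but is itself disapplied by (h): (h) operates — assessed value is $94,500, under the $99,000 limit. (i) would limit (h) — the brewery is within 200 m of a designated waterway — but (j) sets (i) aside: (j) operates against (i): the qualifying period is 215 days, below the 240 days limit. (k), which would lift (j), is inapplicable — the reference index is 607, not less than 463. (b) is therefore removed.
Exception (c)'s conditions are all satisfied: a current Class 4 Registration is held; a current General Certificate is held. However, paragraph (l) must be considered: (l) operates — discharge temperature exceeds 35 °C. Exception (c) does not apply.
Exception (d) fails — the facility operates on a continuous process.
No exception is made out. Lars's brewery falls within the general rule.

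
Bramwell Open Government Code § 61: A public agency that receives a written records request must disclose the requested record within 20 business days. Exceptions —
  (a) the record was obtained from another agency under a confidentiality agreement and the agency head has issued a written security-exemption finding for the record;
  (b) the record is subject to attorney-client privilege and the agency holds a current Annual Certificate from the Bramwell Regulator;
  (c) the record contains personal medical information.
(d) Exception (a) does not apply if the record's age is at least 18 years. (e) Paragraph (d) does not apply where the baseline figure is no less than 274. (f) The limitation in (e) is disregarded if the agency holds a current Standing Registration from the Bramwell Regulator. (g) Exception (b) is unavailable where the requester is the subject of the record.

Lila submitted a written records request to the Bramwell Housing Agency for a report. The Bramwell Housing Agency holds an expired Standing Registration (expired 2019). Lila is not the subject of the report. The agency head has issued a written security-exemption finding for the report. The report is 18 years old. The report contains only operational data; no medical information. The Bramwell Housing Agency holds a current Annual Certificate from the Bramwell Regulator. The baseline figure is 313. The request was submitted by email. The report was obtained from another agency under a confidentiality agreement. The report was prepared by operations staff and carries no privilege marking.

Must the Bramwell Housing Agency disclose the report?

All of (a)'s requirements are met (the report was obtained under a confidentiality agreement; a written security-exemption finding has been issued). Under paragraphs (d)–(f): (d) would limit (a) — the record's age is 18 years, meeting the 18 years threshold — but (e) sets (d) aside: (e) is triggered — the baseline figure is 313, meeting the 274 threshold. (f), which would lift (e), does not operate here — no current Standing Registration is held. (a) remains available.
Exception (b) fails — the report carries no privilege marking.
Exception (c) requires that the record contains personal medical information; but the report contains only operational data, so (c) is unavailable.

No — exception (a) applies; the Bramwell Housing Agency is not required to disclose the report.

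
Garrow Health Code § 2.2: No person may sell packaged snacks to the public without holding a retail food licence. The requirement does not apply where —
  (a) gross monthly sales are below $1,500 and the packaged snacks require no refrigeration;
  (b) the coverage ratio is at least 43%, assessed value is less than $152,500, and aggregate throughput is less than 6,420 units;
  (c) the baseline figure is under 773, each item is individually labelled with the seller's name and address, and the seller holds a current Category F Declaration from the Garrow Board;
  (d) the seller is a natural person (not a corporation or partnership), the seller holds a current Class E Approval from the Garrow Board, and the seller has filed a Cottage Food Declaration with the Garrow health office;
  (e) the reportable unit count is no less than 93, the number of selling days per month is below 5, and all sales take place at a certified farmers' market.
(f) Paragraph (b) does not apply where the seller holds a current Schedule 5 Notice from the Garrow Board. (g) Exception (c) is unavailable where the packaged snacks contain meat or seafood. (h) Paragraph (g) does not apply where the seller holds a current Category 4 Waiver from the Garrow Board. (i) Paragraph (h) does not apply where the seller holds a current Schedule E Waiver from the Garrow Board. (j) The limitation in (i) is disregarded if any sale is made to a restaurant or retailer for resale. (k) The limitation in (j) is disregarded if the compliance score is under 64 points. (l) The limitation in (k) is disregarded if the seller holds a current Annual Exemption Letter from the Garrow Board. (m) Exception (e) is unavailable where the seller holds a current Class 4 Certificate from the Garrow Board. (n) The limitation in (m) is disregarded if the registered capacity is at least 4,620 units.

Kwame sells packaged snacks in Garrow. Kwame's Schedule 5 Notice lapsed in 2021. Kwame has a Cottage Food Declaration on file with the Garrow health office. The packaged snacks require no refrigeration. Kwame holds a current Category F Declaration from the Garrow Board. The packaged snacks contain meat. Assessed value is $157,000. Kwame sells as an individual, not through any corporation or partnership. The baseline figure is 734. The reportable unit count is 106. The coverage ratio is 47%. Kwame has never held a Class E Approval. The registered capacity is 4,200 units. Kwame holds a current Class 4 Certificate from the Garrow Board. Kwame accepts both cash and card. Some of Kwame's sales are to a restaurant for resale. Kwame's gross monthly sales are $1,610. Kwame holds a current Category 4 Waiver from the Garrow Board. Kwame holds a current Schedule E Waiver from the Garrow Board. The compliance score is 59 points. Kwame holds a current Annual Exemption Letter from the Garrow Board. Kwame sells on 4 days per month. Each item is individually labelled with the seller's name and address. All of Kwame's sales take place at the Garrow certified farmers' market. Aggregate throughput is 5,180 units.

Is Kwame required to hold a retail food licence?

Exception (a) fails — gross monthly sales are $1,610, not below $1,500.
Exception (b) fails — assessed value is $157,000, not less than $152,500.
All of (c)'s requirements are met (the baseline figure is 734, under the 773 limit; items are individually labelled; a current Category F Declaration is held). Under paragraphs (g)–(l): (g) would limit (c) — the packaged snacks contain meat — but (h) sets (g) aside: (h) operates against (g): a current Category 4 Waiver is held. (i) would limit (h) — a current Schedule E Waiver is held — but (j) sets (i) aside: (j) operates against (i): some sales are to a restaurant for resale. (k) would limit (j) — the compliance score is 59 points, under the 64 points limit — but (l) sets (k) aside: (l) operates against (k): a current Annual Exemption Letter is held. So (c) applies.
Exception (d) requires that the seller holds a current Class E Approval from the Garrow Board; but no current Class E Approval is held, so (d) is unavailable.
All of (e)'s requirements are met (the reportable unit count is 106, meeting the 93 threshold; the number of selling days per month is 4, below the 5 limit; all sales are at a certified farmers' market). However, paragraphs (m)–(n) must be considered: (m) operates against (e): a current Class 4 Certificate is held. (n), which would lift (m), is inapplicable — the registered capacity is 4,200 units, short of 4,620 units. (e) is therefore removed.

No — exception (c) applies; Kwame is not required to hold a retail food licence.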